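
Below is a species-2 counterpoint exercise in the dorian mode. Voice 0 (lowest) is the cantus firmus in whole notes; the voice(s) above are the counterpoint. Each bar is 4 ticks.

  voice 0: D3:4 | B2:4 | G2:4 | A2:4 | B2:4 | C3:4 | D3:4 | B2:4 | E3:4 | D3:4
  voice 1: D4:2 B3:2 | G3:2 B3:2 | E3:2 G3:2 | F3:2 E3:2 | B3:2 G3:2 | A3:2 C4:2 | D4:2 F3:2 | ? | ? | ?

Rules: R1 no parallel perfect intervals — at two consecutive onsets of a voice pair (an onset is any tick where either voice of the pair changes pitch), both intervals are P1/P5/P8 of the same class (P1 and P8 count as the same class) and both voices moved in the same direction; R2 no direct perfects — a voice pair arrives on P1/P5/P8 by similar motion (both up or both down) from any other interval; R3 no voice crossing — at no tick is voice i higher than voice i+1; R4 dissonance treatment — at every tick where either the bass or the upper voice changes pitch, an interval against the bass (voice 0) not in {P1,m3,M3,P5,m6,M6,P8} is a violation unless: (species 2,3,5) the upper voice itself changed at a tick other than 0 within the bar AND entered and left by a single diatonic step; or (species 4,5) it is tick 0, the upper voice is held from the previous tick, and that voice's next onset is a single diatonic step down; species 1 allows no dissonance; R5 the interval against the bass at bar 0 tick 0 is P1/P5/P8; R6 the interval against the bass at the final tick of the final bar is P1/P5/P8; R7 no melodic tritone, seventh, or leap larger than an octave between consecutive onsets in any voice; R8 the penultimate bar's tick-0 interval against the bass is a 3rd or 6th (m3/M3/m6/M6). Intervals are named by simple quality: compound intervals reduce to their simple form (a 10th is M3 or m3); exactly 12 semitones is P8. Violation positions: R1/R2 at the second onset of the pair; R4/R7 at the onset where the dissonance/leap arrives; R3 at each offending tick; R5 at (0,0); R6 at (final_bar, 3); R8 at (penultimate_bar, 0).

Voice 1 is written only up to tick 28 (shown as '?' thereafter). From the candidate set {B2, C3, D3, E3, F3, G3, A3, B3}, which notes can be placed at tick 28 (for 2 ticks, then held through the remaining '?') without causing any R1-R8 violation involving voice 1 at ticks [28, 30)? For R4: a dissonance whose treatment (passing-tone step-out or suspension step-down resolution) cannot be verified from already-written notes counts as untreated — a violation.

B2: violates R2,R7
C3: violates R4
D3: legal
E3: violates R4
F3: violates R4
G3: legal
A3: violates R4
B3: violates R7

{D3, G3}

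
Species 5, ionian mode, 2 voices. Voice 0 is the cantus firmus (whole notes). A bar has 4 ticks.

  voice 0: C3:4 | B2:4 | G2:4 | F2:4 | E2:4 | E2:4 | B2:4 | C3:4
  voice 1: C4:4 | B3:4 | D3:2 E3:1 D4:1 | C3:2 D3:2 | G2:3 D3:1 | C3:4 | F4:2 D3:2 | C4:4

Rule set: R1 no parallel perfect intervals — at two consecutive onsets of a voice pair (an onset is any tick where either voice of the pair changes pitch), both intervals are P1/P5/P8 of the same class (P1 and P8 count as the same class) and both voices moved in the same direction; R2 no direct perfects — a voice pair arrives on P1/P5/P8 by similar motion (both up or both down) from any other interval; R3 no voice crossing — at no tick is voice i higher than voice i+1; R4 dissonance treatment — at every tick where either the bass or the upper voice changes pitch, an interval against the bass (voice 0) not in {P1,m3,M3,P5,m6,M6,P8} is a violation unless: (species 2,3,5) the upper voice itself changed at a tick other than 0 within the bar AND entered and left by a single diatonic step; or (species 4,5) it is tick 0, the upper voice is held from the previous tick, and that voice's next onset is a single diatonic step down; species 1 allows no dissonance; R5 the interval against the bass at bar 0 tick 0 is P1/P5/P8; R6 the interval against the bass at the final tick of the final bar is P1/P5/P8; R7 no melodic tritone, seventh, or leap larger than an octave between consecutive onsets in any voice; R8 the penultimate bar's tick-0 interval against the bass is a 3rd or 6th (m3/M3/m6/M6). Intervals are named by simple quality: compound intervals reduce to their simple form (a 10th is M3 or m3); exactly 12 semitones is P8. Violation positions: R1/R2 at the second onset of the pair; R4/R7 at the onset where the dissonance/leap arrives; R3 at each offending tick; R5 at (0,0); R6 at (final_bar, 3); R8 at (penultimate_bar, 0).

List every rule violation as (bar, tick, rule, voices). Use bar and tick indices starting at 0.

(1, 0, R1, (0, 1))
(2, 0, R2, (0, 1))
(2, 3, R7, (1,))
(3, 0, R1, (0, 1))
(3, 0, R7, (1,))
(4, 3, R4, (0, 1))
(6, 0, R4, (0, 1))
(6, 0, R7, (1,))
(6, 0, R8, (0, 1))
(6, 2, R7, (1,))
(7, 0, R2, (0, 1))
(7, 0, R7, (1,))

bar 0: v0=C3 v1=C4 downbeat P8
bar 1: v0=B2 v1=B3 downbeat P8
bar 2: v0=G2 v1=D3 downbeat P5
bar 3: v0=F2 v1=C3 downbeat P5
bar 4: v0=E2 v1=G2 downbeat m3
bar 5: v0=E2 v1=C3 downbeat m6
bar 6: v0=B2 v1=F4 downbeat TT
bar 7: v0=C3 v1=C4 downbeat P8
  -> R1 @ bar 1 tick 0 v(0, 1): C3/C4 P8 -> B2/B3 P8 similar
  -> R2 @ bar 2 tick 0 v(0, 1): B2/B3 P8 -> G2/D3 P5 similar
  -> R7 @ bar 2 tick 3 v(1,): E3->D4 leap 10st
  -> R1 @ bar 3 tick 0 v(0, 1): G2/D4 P5 -> F2/C3 P5 similar
  -> R7 @ bar 3 tick 0 v(1,): D4->C3 leap 14st
  -> R4 @ bar 4 tick 3 v(0, 1): E2/D3 m7 untreated
  -> R4 @ bar 6 tick 0 v(0, 1): B2/F4 TT untreated
  -> R7 @ bar 6 tick 0 v(1,): C3->F4 leap 17st
  -> R8 @ bar 6 tick 0 v(0, 1): penult TT not 3rd/6th
  -> R7 @ bar 6 tick 2 v(1,): F4->D3 leap 15st
  -> R2 @ bar 7 tick 0 v(0, 1): B2/D3 m3 -> C3/C4 P8 similar
  -> R7 @ bar 7 tick 0 v(1,): D3->C4 leap 10st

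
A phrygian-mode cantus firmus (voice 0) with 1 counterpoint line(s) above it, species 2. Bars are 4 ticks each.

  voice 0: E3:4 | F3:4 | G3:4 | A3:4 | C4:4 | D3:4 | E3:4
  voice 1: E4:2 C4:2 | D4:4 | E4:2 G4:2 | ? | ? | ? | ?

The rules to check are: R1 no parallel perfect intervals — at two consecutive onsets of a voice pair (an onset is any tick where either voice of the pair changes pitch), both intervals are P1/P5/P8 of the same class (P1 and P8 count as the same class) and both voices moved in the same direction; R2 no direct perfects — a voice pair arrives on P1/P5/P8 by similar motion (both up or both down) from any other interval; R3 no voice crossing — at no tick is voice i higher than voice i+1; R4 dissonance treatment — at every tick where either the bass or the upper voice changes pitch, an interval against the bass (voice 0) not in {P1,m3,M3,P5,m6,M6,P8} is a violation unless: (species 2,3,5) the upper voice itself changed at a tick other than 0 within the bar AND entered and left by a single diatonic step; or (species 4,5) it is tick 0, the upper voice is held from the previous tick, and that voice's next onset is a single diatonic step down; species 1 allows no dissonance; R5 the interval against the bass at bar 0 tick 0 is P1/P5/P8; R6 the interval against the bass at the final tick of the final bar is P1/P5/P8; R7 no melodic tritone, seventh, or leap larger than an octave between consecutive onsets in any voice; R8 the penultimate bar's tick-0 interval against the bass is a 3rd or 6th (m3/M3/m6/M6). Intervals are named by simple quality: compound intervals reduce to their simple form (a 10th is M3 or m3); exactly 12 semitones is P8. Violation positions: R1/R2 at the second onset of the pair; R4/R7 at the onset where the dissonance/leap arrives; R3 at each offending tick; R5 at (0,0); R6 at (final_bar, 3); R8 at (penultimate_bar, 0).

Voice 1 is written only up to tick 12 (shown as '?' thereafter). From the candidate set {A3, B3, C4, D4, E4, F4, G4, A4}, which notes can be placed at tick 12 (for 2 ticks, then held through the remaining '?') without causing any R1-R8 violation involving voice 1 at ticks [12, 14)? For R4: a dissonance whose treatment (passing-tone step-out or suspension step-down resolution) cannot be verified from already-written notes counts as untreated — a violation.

A3: violates R7
B3: violates R4
C4: legal
D4: violates R4
E4: legal
F4: legal
G4: violates R4
A4: violates R1

{C4, E4, F4}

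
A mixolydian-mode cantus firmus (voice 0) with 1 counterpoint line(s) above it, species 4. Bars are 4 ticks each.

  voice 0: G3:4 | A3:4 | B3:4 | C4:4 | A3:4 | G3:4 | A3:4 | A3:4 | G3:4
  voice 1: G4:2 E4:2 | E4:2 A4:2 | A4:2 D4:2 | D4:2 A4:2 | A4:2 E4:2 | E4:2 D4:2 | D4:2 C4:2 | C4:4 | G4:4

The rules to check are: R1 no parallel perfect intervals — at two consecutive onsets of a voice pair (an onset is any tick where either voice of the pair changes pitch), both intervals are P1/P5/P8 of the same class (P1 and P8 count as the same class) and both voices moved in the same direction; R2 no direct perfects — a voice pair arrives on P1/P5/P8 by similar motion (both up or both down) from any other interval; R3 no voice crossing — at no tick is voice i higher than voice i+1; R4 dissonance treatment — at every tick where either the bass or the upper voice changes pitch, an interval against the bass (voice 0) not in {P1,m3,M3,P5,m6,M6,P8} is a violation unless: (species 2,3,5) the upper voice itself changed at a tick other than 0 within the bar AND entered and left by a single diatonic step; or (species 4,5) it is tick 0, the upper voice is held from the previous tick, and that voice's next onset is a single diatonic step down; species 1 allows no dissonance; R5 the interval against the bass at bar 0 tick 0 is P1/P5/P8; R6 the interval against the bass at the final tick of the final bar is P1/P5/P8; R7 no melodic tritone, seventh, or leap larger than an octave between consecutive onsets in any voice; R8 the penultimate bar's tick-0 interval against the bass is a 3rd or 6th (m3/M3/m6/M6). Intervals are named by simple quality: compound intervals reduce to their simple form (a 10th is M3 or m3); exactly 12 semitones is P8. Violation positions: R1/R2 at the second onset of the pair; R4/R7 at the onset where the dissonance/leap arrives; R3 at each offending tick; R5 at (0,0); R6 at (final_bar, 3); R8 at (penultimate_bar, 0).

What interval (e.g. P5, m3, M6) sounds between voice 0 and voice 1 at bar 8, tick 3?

voice 0=G3 voice 1=G4 -> P8

P8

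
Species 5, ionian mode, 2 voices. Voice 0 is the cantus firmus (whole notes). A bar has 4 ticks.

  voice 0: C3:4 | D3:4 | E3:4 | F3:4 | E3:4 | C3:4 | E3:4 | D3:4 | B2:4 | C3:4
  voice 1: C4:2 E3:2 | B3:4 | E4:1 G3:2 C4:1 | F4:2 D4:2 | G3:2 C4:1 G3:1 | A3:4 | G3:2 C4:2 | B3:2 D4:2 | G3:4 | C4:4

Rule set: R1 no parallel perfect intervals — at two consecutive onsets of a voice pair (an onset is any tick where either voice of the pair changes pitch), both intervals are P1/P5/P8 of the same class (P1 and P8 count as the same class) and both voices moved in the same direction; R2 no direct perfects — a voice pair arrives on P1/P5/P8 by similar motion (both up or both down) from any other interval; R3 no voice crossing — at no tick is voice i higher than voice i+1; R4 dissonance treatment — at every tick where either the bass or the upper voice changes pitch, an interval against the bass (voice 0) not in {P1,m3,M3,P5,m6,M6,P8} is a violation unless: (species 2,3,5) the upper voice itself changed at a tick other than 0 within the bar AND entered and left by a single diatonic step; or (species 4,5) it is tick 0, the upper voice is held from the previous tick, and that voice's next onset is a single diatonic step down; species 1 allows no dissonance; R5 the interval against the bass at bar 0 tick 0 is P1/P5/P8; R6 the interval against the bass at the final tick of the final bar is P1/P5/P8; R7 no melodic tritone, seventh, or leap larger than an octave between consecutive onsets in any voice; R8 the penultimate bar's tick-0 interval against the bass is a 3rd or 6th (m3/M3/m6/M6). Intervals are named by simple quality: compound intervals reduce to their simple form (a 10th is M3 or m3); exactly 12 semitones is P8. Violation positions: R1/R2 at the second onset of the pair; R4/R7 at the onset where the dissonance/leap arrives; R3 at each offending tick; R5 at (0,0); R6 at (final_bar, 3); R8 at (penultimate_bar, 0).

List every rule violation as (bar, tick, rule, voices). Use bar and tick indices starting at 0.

bar 0: v0=C3 v1=C4 downbeat P8
bar 1: v0=D3 v1=B3 downbeat M6
bar 2: v0=E3 v1=E4 downbeat P8
bar 3: v0=F3 v1=F4 downbeat P8
bar 4: v0=E3 v1=G3 downbeat m3
bar 5: v0=C3 v1=A3 downbeat M6
bar 6: v0=E3 v1=G3 downbeat m3
bar 7: v0=D3 v1=B3 downbeat M6
bar 8: v0=B2 v1=G3 downbeat m6
bar 9: v0=C3 v1=C4 downbeat P8
  -> R2 @ bar 2 tick 0 v(0, 1): D3/B3 M6 -> E3/E4 P8 similar
  -> R2 @ bar 3 tick 0 v(0, 1): E3/C4 m6 -> F3/F4 P8 similar
  -> R2 @ bar 9 tick 0 v(0, 1): B2/G3 m6 -> C3/C4 P8 similar

(2, 0, R2, (0, 1))
(3, 0, R2, (0, 1))
(9, 0, R2, (0, 1))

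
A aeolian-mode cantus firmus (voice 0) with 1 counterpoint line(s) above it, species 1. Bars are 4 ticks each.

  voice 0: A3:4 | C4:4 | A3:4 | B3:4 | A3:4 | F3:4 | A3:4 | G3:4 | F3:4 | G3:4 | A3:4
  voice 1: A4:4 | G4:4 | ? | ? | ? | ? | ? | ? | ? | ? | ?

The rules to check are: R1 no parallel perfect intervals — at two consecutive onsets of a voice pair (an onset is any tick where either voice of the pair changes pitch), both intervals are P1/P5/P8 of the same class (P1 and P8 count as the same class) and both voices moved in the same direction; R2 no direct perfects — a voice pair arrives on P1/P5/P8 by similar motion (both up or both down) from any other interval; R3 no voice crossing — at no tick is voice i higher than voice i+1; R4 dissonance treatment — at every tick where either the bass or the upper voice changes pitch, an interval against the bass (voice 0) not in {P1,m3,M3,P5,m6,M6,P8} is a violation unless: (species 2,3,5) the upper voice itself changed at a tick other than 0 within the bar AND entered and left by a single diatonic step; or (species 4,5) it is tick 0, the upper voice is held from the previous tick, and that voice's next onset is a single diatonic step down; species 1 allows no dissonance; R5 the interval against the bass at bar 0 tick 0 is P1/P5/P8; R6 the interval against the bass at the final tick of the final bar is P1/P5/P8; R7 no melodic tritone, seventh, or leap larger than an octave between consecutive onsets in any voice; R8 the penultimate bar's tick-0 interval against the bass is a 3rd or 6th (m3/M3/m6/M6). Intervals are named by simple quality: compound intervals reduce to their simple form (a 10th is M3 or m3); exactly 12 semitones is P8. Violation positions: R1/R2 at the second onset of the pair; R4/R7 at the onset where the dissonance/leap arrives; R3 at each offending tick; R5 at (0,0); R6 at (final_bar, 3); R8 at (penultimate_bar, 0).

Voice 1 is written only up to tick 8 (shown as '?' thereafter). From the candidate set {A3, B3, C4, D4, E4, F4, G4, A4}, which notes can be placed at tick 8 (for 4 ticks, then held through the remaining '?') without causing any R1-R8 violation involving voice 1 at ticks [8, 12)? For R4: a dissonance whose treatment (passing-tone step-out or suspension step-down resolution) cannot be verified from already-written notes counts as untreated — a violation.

{A4, C4, F4}

A3: violates R2,R7
B3: violates R4
C4: legal
D4: violates R4
E4: violates R1
F4: legal
G4: violates R4
A4: legal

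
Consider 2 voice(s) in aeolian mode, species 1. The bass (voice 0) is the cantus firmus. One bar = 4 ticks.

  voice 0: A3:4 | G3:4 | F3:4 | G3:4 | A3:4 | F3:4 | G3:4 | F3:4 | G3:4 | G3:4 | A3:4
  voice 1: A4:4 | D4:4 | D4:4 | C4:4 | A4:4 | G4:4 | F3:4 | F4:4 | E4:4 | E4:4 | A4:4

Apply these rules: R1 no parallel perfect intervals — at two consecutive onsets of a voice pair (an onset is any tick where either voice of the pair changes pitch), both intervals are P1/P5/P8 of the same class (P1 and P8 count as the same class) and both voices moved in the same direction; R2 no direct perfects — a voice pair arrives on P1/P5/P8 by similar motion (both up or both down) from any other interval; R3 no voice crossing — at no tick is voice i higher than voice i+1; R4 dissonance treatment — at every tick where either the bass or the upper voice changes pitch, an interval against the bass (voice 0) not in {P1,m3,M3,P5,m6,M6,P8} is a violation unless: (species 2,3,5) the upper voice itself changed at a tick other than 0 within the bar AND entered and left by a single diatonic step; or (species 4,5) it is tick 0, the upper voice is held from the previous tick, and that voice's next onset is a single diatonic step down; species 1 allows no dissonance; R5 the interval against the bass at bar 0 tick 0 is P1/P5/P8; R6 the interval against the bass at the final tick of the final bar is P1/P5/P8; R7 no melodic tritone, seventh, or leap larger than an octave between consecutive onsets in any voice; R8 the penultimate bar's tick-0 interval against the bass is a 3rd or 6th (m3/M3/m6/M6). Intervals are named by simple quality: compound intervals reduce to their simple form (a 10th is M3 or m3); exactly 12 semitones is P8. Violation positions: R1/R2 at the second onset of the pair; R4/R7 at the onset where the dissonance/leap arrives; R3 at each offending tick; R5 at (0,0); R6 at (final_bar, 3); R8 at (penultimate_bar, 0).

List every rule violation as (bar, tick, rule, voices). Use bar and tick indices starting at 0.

(1, 0, R2, (0, 1))
(3, 0, R4, (0, 1))
(4, 0, R2, (0, 1))
(5, 0, R4, (0, 1))
(6, 0, R3, (0, 1))
(6, 0, R4, (0, 1))
(6, 0, R7, (1,))
(6, 1, R3, (0, 1))
(6, 2, R3, (0, 1))
(6, 3, R3, (0, 1))
(10, 0, R2, (0, 1))

bar 0: v0=A3 v1=A4 downbeat P8
bar 1: v0=G3 v1=D4 downbeat P5
bar 2: v0=F3 v1=D4 downbeat M6
bar 3: v0=G3 v1=C4 downbeat P4
bar 4: v0=A3 v1=A4 downbeat P8
bar 5: v0=F3 v1=G4 downbeat M2
bar 6: v0=G3 v1=F3 downbeat M2
bar 7: v0=F3 v1=F4 downbeat P8
bar 8: v0=G3 v1=E4 downbeat M6
bar 9: v0=G3 v1=E4 downbeat M6
bar 10: v0=A3 v1=A4 downbeat P8
  -> R2 @ bar 1 tick 0 v(0, 1): A3/A4 P8 -> G3/D4 P5 similar
  -> R4 @ bar 3 tick 0 v(0, 1): G3/C4 P4 untreated
  -> R2 @ bar 4 tick 0 v(0, 1): G3/C4 P4 -> A3/A4 P8 similar
  -> R4 @ bar 5 tick 0 v(0, 1): F3/G4 M2 untreated
  -> R3 @ bar 6 tick 0 v(0, 1): G3 above F3
  -> R4 @ bar 6 tick 0 v(0, 1): G3/F3 M2 untreated
  -> R7 @ bar 6 tick 0 v(1,): G4->F3 leap 14st
  -> R3 @ bar 6 tick 1 v(0, 1): G3 above F3
  -> R3 @ bar 6 tick 2 v(0, 1): G3 above F3
  -> R3 @ bar 6 tick 3 v(0, 1): G3 above F3
  -> R2 @ bar 10 tick 0 v(0, 1): G3/E4 M6 -> A3/A4 P8 similar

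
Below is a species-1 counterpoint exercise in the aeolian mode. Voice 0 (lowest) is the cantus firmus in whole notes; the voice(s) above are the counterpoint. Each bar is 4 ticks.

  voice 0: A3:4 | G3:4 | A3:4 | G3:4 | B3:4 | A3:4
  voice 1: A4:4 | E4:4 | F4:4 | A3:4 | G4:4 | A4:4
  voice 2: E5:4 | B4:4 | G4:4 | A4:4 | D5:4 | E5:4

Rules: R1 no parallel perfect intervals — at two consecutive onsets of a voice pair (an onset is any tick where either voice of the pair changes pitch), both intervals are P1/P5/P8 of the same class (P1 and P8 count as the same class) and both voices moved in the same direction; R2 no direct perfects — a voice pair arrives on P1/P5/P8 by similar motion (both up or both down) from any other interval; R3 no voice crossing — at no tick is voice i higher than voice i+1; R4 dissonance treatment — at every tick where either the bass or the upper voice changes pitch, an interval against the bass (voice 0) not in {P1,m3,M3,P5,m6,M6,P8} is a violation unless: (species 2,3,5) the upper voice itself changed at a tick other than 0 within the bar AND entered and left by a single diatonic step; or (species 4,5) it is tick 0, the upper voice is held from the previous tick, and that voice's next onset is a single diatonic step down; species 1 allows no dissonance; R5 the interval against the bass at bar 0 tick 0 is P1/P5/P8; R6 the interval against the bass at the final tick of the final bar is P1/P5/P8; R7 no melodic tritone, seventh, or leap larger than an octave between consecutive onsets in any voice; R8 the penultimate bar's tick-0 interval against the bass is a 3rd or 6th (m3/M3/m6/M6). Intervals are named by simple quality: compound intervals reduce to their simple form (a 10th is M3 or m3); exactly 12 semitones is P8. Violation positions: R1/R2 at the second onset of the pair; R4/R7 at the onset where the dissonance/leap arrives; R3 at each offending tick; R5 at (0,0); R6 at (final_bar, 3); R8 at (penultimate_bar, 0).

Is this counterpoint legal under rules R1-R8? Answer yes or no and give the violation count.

bar 0: v0=A3 v1=A4 v2=E5 (P5)
bar 1: v0=G3 v1=E4 v2=B4 (M3)
bar 2: v0=A3 v1=F4 v2=G4 (m7)
bar 3: v0=G3 v1=A3 v2=A4 (M2)
bar 4: v0=B3 v1=G4 v2=D5 (m3)
bar 5: v0=A3 v1=A4 v2=E5 (P5)
  R1 @ bar1.0: A4/E5 P5 -> E4/B4 P5 similar
  R4 @ bar2.0: A3/G4 m7 untreated
  R4 @ bar3.0: G3/A3 M2 untreated
  R4 @ bar3.0: G3/A4 M2 untreated
  R2 @ bar4.0: A3/A4 P8 -> G4/D5 P5 similar
  R7 @ bar4.0: A3->G4 leap 10st
  R1 @ bar5.0: G4/D5 P5 -> A4/E5 P5 similar

No (7 violations)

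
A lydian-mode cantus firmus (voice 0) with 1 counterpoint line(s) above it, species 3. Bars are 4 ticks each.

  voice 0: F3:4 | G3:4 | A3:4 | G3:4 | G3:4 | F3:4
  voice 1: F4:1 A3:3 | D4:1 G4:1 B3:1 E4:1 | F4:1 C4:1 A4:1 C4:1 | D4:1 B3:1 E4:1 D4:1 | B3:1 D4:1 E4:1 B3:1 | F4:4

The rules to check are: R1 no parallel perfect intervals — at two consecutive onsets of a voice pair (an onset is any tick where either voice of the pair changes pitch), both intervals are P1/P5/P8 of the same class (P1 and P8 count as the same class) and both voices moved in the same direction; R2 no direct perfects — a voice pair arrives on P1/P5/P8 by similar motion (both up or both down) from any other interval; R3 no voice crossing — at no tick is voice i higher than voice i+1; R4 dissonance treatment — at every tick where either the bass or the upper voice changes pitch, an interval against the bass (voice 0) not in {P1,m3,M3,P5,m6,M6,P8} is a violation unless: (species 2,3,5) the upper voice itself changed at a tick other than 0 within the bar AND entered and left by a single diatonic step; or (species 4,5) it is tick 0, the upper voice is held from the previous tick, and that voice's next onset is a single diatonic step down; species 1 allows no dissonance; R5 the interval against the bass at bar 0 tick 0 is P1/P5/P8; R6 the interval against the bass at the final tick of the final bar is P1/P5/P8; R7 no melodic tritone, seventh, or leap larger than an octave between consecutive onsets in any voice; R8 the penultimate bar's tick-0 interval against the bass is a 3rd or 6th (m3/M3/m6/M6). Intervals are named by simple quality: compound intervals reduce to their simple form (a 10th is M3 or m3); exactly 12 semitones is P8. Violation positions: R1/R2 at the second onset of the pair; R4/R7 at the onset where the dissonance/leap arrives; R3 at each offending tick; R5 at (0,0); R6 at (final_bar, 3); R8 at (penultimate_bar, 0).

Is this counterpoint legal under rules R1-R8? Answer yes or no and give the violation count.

bar 0: v0=F3 v1=F4 (P8)
bar 1: v0=G3 v1=D4 (P5)
bar 2: v0=A3 v1=F4 (m6)
bar 3: v0=G3 v1=D4 (P5)
bar 4: v0=G3 v1=B3 (M3)
bar 5: v0=F3 v1=F4 (P8)
  R2 @ bar1.0: F3/A3 M3 -> G3/D4 P5 similar
  R7 @ bar5.0: B3->F4 leap 6st

No (2 violations)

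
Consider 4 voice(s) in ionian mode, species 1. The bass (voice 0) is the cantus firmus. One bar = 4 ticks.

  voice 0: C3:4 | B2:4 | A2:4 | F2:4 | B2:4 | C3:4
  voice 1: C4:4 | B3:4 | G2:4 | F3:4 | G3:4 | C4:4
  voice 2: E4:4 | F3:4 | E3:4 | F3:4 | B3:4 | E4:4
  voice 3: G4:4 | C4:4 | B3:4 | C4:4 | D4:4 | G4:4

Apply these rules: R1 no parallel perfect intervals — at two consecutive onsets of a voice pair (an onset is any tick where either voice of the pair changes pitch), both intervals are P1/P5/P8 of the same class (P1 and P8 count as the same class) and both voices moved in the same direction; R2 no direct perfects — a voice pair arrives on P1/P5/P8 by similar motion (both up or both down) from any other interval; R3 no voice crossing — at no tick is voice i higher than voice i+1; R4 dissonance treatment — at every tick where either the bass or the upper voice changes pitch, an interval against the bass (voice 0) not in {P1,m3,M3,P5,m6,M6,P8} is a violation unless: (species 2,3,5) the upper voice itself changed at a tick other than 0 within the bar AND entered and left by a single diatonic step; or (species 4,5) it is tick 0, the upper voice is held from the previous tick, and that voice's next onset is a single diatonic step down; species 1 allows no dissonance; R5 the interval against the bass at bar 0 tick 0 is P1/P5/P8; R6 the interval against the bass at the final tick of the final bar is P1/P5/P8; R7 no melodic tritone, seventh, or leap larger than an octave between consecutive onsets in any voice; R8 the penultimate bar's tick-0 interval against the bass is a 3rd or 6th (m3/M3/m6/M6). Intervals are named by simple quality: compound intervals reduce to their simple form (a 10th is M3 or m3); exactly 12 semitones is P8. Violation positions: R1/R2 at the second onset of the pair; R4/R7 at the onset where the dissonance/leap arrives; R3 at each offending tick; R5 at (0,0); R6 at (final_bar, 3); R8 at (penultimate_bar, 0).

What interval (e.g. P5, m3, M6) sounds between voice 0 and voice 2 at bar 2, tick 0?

P5

voice 0=A2 voice 2=E3 -> P5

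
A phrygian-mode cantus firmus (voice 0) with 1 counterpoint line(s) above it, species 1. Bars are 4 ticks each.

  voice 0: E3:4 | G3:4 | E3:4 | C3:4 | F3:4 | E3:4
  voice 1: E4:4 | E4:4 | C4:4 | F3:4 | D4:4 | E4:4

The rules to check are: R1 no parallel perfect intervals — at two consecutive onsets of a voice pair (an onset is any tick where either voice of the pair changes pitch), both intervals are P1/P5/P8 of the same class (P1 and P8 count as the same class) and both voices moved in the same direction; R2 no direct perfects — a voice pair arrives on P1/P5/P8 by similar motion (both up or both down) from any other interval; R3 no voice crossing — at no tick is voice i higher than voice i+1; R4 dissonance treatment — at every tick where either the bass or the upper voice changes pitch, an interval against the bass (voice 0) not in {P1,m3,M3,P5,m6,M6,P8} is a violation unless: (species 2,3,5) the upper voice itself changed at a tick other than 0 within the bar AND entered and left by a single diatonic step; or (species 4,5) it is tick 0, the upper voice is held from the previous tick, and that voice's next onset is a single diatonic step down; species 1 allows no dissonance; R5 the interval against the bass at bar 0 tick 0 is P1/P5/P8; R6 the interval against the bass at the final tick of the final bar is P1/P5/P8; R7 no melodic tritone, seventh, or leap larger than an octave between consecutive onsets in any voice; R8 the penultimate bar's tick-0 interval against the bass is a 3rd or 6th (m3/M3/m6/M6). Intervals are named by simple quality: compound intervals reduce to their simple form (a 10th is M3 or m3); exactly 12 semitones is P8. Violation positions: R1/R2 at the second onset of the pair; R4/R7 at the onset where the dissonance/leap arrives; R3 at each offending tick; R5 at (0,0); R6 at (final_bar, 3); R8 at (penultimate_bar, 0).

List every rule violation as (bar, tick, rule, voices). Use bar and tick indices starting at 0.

(3, 0, R4, (0, 1))

bar 0: v0=E3 v1=E4 downbeat P8
bar 1: v0=G3 v1=E4 downbeat M6
bar 2: v0=E3 v1=C4 downbeat m6
bar 3: v0=C3 v1=F3 downbeat P4
bar 4: v0=F3 v1=D4 downbeat M6
bar 5: v0=E3 v1=E4 downbeat P8
  -> R4 @ bar 3 tick 0 v(0, 1): C3/F3 P4 untreated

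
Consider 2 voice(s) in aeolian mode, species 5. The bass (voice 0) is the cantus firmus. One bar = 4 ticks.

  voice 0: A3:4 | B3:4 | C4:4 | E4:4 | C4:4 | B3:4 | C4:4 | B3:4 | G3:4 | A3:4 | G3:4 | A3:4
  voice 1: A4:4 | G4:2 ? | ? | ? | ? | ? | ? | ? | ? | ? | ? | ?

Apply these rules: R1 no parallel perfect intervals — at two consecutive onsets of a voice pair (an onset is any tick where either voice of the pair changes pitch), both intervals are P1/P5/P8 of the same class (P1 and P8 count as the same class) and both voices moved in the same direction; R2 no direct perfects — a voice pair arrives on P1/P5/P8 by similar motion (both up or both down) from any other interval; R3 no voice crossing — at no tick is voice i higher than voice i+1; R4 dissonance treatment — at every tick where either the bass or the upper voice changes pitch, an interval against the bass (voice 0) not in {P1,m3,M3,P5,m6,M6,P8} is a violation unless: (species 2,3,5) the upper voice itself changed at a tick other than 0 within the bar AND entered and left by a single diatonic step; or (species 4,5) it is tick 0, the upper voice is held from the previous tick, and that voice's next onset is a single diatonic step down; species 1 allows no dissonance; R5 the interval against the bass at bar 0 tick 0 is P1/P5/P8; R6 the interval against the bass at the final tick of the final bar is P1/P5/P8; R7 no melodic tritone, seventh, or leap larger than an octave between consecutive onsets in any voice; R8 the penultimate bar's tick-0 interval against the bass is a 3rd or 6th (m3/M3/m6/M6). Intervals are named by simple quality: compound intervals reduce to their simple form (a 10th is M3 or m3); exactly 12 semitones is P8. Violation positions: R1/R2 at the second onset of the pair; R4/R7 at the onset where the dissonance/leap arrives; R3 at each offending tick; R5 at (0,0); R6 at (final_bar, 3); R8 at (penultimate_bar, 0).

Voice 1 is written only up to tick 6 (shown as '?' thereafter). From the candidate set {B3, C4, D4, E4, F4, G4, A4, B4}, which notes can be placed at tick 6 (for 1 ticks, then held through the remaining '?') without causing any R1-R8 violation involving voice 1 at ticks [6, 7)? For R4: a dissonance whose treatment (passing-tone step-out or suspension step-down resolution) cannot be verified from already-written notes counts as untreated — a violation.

B3: legal
C4: violates R4
D4: legal
E4: violates R4
F4: violates R4
G4: legal
A4: violates R4
B4: legal

{B3, B4, D4, G4}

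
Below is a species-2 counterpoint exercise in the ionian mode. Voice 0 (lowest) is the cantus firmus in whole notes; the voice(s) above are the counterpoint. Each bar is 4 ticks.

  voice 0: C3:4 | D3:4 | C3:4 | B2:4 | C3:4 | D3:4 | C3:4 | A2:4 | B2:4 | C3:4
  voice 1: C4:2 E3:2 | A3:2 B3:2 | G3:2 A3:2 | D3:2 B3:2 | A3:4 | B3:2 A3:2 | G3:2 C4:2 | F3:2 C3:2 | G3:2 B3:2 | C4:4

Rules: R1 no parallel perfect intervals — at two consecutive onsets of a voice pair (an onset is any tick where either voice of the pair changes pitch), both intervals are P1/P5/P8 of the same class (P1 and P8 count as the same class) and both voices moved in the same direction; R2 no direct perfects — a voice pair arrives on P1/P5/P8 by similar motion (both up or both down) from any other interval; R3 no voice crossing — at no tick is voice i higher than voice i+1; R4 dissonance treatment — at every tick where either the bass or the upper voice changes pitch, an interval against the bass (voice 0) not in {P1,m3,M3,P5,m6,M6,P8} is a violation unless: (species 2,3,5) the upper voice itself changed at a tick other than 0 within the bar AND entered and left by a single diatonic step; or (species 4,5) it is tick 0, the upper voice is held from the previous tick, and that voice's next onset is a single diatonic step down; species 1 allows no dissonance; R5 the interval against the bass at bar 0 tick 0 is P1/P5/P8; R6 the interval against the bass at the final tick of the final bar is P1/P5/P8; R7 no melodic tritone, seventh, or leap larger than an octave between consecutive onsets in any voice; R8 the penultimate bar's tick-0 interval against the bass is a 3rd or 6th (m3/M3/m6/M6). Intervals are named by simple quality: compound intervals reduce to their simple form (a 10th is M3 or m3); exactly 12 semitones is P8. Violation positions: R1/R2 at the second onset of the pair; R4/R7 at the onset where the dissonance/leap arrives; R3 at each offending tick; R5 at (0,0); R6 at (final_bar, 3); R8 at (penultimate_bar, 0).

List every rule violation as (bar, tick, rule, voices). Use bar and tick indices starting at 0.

(1, 0, R2, (0, 1))
(2, 0, R2, (0, 1))
(6, 0, R1, (0, 1))
(9, 0, R1, (0, 1))

bar 0: v0=C3 v1=C4 downbeat P8
bar 1: v0=D3 v1=A3 downbeat P5
bar 2: v0=C3 v1=G3 downbeat P5
bar 3: v0=B2 v1=D3 downbeat m3
bar 4: v0=C3 v1=A3 downbeat M6
bar 5: v0=D3 v1=B3 downbeat M6
bar 6: v0=C3 v1=G3 downbeat P5
bar 7: v0=A2 v1=F3 downbeat m6
bar 8: v0=B2 v1=G3 downbeat m6
bar 9: v0=C3 v1=C4 downbeat P8
  -> R2 @ bar 1 tick 0 v(0, 1): C3/E3 M3 -> D3/A3 P5 similar
  -> R2 @ bar 2 tick 0 v(0, 1): D3/B3 M6 -> C3/G3 P5 similar
  -> R1 @ bar 6 tick 0 v(0, 1): D3/A3 P5 -> C3/G3 P5 similar
  -> R1 @ bar 9 tick 0 v(0, 1): B2/B3 P8 -> C3/C4 P8 similar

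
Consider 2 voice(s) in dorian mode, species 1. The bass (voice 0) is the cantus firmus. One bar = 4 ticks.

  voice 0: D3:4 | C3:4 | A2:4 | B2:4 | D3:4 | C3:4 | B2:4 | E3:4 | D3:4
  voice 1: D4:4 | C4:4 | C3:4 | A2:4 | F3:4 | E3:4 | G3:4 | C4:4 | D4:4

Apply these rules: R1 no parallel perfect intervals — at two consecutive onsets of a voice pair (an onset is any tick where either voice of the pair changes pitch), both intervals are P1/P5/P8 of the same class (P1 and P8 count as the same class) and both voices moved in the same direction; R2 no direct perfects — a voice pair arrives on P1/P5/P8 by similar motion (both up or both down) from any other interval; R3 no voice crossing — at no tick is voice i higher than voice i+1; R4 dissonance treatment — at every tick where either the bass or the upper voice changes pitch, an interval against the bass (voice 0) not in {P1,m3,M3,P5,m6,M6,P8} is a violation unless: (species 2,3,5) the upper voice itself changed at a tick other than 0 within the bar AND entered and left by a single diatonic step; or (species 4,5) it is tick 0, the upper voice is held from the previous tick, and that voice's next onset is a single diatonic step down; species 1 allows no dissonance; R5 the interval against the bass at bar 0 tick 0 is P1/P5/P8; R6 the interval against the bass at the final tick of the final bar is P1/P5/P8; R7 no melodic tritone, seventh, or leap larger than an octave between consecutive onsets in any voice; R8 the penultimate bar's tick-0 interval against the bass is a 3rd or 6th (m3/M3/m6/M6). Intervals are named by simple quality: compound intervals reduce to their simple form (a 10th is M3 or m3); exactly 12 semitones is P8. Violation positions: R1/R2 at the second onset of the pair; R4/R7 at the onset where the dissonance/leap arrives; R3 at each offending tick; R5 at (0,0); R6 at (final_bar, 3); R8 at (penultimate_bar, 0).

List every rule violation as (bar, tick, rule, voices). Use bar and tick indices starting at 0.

(1, 0, R1, (0, 1))
(3, 0, R3, (0, 1))
(3, 0, R4, (0, 1))
(3, 1, R3, (0, 1))
(3, 2, R3, (0, 1))
(3, 3, R3, (0, 1))

bar 0: v0=D3 v1=D4 downbeat P8
bar 1: v0=C3 v1=C4 downbeat P8
bar 2: v0=A2 v1=C3 downbeat m3
bar 3: v0=B2 v1=A2 downbeat M2
bar 4: v0=D3 v1=F3 downbeat m3
bar 5: v0=C3 v1=E3 downbeat M3
bar 6: v0=B2 v1=G3 downbeat m6
bar 7: v0=E3 v1=C4 downbeat m6
bar 8: v0=D3 v1=D4 downbeat P8
  -> R1 @ bar 1 tick 0 v(0, 1): D3/D4 P8 -> C3/C4 P8 similar
  -> R3 @ bar 3 tick 0 v(0, 1): B2 above A2
  -> R4 @ bar 3 tick 0 v(0, 1): B2/A2 M2 untreated
  -> R3 @ bar 3 tick 1 v(0, 1): B2 above A2
  -> R3 @ bar 3 tick 2 v(0, 1): B2 above A2
  -> R3 @ bar 3 tick 3 v(0, 1): B2 above A2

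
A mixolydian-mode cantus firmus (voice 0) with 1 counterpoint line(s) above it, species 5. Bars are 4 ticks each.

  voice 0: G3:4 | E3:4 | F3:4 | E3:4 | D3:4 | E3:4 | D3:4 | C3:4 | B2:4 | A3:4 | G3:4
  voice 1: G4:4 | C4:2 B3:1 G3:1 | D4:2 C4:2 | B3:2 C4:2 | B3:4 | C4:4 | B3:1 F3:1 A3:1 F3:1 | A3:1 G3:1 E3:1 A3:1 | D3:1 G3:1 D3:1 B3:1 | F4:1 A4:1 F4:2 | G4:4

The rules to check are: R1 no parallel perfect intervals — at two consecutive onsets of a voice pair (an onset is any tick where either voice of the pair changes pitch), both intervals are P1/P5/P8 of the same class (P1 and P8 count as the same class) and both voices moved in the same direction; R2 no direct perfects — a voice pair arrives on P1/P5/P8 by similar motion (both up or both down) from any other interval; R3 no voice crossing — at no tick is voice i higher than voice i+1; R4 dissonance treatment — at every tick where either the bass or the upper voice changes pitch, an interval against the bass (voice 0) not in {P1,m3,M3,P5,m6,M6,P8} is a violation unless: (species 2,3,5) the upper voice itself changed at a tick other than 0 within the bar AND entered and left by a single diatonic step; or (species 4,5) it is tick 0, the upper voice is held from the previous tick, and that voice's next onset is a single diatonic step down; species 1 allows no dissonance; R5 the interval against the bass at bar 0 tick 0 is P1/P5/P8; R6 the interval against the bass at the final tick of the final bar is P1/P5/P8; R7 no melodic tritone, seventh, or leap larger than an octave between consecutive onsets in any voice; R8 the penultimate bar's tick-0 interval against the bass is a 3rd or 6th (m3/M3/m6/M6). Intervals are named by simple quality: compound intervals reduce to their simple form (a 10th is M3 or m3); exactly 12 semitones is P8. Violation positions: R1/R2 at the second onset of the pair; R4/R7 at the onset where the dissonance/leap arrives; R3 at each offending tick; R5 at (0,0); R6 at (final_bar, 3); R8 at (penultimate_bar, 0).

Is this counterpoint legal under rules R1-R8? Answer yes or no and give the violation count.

No (4 violations)

bar 0: v0=G3 v1=G4 (P8)
bar 1: v0=E3 v1=C4 (m6)
bar 2: v0=F3 v1=D4 (M6)
bar 3: v0=E3 v1=B3 (P5)
bar 4: v0=D3 v1=B3 (M6)
bar 5: v0=E3 v1=C4 (m6)
bar 6: v0=D3 v1=B3 (M6)
bar 7: v0=C3 v1=A3 (M6)
bar 8: v0=B2 v1=D3 (m3)
bar 9: v0=A3 v1=F4 (m6)
bar 10: v0=G3 v1=G4 (P8)
  R1 @ bar3.0: F3/C4 P5 -> E3/B3 P5 similar
  R7 @ bar6.1: B3->F3 leap 6st
  R7 @ bar9.0: B2->A3 leap 10st
  R7 @ bar9.0: B3->F4 leap 6st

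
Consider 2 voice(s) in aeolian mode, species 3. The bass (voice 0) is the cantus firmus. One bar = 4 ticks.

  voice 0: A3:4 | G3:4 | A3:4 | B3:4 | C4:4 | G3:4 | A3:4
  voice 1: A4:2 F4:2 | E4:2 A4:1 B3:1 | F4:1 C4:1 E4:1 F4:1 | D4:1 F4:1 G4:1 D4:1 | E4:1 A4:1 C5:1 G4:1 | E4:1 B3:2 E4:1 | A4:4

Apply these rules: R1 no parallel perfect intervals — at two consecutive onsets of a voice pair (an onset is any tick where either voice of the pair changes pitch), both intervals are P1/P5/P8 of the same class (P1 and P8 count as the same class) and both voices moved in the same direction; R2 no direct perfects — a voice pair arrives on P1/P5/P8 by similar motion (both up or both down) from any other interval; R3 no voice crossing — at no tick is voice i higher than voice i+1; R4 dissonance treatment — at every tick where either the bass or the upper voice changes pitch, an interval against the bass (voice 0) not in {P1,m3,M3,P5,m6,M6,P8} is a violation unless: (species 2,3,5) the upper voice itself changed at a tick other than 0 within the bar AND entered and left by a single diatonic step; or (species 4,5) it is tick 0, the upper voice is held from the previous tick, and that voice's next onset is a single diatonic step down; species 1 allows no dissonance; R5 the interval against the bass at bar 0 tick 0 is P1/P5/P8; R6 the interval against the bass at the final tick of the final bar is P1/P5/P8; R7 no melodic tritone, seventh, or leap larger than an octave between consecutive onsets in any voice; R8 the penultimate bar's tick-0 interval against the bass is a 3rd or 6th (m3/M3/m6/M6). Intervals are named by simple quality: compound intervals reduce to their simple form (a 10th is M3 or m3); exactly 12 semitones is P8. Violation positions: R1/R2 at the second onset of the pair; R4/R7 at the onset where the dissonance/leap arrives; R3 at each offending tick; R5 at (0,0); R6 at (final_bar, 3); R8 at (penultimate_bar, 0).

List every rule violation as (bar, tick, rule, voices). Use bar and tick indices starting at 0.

bar 0: v0=A3 v1=A4 downbeat P8
bar 1: v0=G3 v1=E4 downbeat M6
bar 2: v0=A3 v1=F4 downbeat m6
bar 3: v0=B3 v1=D4 downbeat m3
bar 4: v0=C4 v1=E4 downbeat M3
bar 5: v0=G3 v1=E4 downbeat M6
bar 6: v0=A3 v1=A4 downbeat P8
  -> R4 @ bar 1 tick 2 v(0, 1): G3/A4 M2 untreated
  -> R7 @ bar 1 tick 3 v(1,): A4->B3 leap 10st
  -> R7 @ bar 2 tick 0 v(1,): B3->F4 leap 6st
  -> R4 @ bar 3 tick 1 v(0, 1): B3/F4 TT untreated
  -> R2 @ bar 6 tick 0 v(0, 1): G3/E4 M6 -> A3/A4 P8 similar

(1, 2, R4, (0, 1))
(1, 3, R7, (1,))
(2, 0, R7, (1,))
(3, 1, R4, (0, 1))
(6, 0, R2, (0, 1))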